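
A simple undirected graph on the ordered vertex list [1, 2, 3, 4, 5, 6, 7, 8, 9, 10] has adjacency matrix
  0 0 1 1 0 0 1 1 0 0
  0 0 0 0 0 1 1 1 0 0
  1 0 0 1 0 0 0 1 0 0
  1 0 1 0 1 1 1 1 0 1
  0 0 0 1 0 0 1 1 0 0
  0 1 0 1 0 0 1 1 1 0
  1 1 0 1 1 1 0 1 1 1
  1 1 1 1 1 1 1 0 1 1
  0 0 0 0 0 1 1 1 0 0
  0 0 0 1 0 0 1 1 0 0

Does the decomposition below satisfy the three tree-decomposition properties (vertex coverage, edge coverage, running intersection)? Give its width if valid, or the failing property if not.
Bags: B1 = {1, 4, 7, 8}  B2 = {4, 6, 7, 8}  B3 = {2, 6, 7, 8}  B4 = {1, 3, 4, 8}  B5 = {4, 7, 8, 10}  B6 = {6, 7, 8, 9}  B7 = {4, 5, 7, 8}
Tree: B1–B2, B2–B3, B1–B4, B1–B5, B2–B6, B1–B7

Yes; width 3.

Checking the three conditions: (i) the bags cover all of {1, 2, 3, 4, 5, 6, 7, 8, 9, 10}; (ii) for each edge, some bag contains both endpoints; (iii) the bags containing any fixed vertex form a subtree. All hold, so the decomposition is valid with width 4 − 1 = 3.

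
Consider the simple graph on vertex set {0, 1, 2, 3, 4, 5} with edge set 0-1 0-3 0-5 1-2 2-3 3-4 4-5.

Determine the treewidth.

A width-2 tree decomposition is:
Bags: B1 = {0, 4, 5}  B2 = {0, 3, 4}  B3 = {0, 1, 3}  B4 = {1, 2, 3}
Tree: B1–B2, B2–B3, B3–B4
Each bag holds 3 vertices, so the decomposition has width 2, which upper-bounds the treewidth. The edges 5–4–3–0–5 form a cycle, so G is not a tree and its treewidth is at least 2. Hence tw(G) = 2 exactly.

2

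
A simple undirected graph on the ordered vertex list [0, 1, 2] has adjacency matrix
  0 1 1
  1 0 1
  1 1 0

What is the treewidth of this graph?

2

A width-2 tree decomposition is:
Bags: B1 = {0, 1, 2}
Tree: (single bag)
A single bag containing all 3 vertices is trivially a valid decomposition of width 2. Conversely, {0, 1, 2} is a clique of size 3, and the vertices of any clique must share a bag in every tree decomposition; so some bag has ≥ 3 vertices and tw(G) ≥ 2. The upper and lower bounds meet at 2, so that is the treewidth.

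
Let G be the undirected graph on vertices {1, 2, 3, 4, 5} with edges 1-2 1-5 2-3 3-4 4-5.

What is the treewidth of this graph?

A width-2 tree decomposition is:
Bags: B1 = {1, 4, 5}  B2 = {1, 3, 4}  B3 = {1, 2, 3}
Tree: B1–B2, B2–B3
Every bag has size at most 3, so the width is 3 − 1 = 2 and tw(G) ≤ 2. The edges 1–5–4–3–2–1 form a cycle, so G is not a tree and its treewidth is at least 2. The upper and lower bounds meet at 2, so that is the treewidth.

2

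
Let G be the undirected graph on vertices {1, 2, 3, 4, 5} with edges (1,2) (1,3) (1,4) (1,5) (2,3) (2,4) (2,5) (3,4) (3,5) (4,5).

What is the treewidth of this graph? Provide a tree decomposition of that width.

Treewidth 4.
One optimal decomposition is:
Bags: B1 = {1, 2, 3, 4, 5}
Tree: (single bag)

A single bag containing all 5 vertices is trivially a valid decomposition of width 4. For the lower bound, the 5 vertices {1, 2, 3, 4, 5} are pairwise adjacent, and any tree decomposition puts a clique entirely inside one bag — forcing width ≥ 4. Hence tw(G) = 4 exactly.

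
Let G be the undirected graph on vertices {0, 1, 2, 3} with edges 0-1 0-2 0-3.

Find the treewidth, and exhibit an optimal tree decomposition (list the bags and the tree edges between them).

Treewidth 1.
One optimal decomposition is:
Bags: B1 = {0, 2}  B2 = {0, 1}  B3 = {0, 3}
Tree: B1–B2, B1–B3

Each bag holds 2 vertices, so the decomposition has width 1, which upper-bounds the treewidth. G has an edge, so its treewidth is at least 1. Combining the bounds, tw(G) = 1.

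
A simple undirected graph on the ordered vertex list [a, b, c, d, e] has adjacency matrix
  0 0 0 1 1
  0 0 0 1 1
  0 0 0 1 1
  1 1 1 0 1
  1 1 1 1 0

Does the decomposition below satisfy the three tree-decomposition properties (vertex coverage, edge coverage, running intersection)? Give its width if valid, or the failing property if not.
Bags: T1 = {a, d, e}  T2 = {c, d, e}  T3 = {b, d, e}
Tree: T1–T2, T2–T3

Yes; width 2.

Vertex coverage: the bags together contain {a, b, c, d, e}, the full vertex set. Edge coverage: each edge of G has both endpoints in at least one bag. Running intersection: for every vertex, the bags containing it form a connected subtree. All three properties hold, so this is a valid tree decomposition of width max|bag| − 1 = 2, and hence tw(G) ≤ 2.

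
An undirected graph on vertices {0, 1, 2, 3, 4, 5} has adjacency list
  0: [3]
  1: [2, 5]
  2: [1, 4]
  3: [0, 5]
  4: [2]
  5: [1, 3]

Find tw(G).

1

A width-1 tree decomposition is:
Bags: B1 = {0, 3}  B2 = {3, 5}  B3 = {1, 5}  B4 = {1, 2}  B5 = {2, 4}
Tree: B1–B2, B2–B3, B3–B4, B4–B5
Each bag holds 2 vertices, so the decomposition has width 1, which upper-bounds the treewidth. G has an edge, so its treewidth is at least 1. Therefore the treewidth is 1.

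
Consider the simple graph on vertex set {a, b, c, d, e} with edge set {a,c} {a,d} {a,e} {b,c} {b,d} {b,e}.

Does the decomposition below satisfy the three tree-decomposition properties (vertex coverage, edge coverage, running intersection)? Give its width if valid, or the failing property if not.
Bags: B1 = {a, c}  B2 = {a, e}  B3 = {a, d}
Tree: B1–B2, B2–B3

A tree decomposition must satisfy three properties: every vertex lies in some bag; for every edge, both endpoints lie together in some bag; and for every vertex, the bags containing it form a connected subtree. Here vertex b appears in no bag, so the decomposition is invalid.

No — vertex b appears in no bag.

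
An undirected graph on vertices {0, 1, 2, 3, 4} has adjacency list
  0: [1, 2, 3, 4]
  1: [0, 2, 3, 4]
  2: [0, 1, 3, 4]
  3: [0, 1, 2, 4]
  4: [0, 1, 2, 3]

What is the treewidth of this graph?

A width-4 tree decomposition is:
Bags: B1 = {0, 1, 2, 3, 4}
Tree: (single bag)
With just one bag of size 5, the width is 5 − 1 = 4, so tw(G) ≤ 4. Conversely, {0, 1, 2, 3, 4} is a clique of size 5, and the vertices of any clique must share a bag in every tree decomposition; so some bag has ≥ 5 vertices and tw(G) ≥ 4. Therefore the treewidth is 4.

4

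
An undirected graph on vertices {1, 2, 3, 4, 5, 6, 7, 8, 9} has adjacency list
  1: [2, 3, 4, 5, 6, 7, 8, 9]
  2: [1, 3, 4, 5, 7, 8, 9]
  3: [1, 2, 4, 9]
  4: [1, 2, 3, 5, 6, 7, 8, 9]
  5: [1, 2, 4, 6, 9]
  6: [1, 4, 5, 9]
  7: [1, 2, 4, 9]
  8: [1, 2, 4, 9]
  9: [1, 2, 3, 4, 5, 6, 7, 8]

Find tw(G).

4

A width-4 tree decomposition is:
Bags: B1 = {1, 2, 4, 5, 9}  B2 = {1, 2, 4, 8, 9}  B3 = {1, 2, 3, 4, 9}  B4 = {1, 2, 4, 7, 9}  B5 = {1, 4, 5, 6, 9}
Tree: B1–B2, B1–B3, B3–B4, B1–B5
The largest bag has 5 vertices, giving width 4; this decomposition certifies tw(G) ≤ 4. Conversely, {1, 2, 4, 8, 9} is a clique of size 5, and the vertices of any clique must share a bag in every tree decomposition; so some bag has ≥ 5 vertices and tw(G) ≥ 4. Hence tw(G) = 4 exactly.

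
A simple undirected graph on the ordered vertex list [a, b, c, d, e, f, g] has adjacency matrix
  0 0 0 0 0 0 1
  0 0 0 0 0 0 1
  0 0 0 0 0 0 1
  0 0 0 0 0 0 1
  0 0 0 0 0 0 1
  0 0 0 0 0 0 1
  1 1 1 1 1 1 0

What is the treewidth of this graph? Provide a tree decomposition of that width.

Treewidth 1.
Bags: B1 = {f, g}  B2 = {b, g}  B3 = {c, g}  B4 = {a, g}  B5 = {e, g}  B6 = {d, g}
Tree: B1–B2, B1–B3, B2–B4, B3–B5, B2–B6

Each bag holds 2 vertices, so the decomposition has width 1, which upper-bounds the treewidth. Any graph with an edge has treewidth ≥ 1, and G has the edge f–g. The upper and lower bounds meet at 1, so that is the treewidth.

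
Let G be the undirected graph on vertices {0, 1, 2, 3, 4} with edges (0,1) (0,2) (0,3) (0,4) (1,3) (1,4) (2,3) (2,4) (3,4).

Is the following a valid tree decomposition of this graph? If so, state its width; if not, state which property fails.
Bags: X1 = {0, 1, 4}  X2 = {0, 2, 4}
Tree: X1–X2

No — vertex 3 appears in no bag.

A tree decomposition must satisfy three properties: every vertex lies in some bag; for every edge, both endpoints lie together in some bag; and for every vertex, the bags containing it form a connected subtree. Here vertex 3 appears in no bag, so the decomposition is invalid.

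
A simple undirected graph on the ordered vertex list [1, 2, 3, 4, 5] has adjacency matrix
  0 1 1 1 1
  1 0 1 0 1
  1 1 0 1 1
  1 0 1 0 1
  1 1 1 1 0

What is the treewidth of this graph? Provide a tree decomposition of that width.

Treewidth 3.
One optimal decomposition is:
Bags: B1 = {1, 3, 4, 5}  B2 = {1, 2, 3, 5}
Tree: B1–B2

Each bag holds 4 vertices, so the decomposition has width 3, which upper-bounds the treewidth. Conversely, {1, 2, 3, 5} is a clique of size 4, and the vertices of any clique must share a bag in every tree decomposition; so some bag has ≥ 4 vertices and tw(G) ≥ 3. Therefore the treewidth is 3.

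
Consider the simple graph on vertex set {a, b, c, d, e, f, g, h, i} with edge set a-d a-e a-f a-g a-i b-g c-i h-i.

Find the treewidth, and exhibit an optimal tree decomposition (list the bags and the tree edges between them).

Treewidth 1.
One optimal decomposition is:
Bags: B1 = {a, g}  B2 = {b, g}  B3 = {a, i}  B4 = {a, f}  B5 = {h, i}  B6 = {a, e}  B7 = {a, d}  B8 = {c, i}
Tree: B1–B2, B1–B3, B1–B4, B3–B5, B3–B6, B6–B7, B5–B8

Each bag holds 2 vertices, so the decomposition has width 1, which upper-bounds the treewidth. G has an edge, so its treewidth is at least 1. Combining the bounds, tw(G) = 1.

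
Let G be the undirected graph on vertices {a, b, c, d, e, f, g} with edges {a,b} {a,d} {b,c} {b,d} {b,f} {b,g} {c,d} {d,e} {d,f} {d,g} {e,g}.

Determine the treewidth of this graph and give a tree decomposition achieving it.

Treewidth 2.
One optimal decomposition is:
Bags: B1 = {b, c, d}  B2 = {b, d, g}  B3 = {d, e, g}  B4 = {b, d, f}  B5 = {a, b, d}
Tree: B1–B2, B2–B3, B2–B4, B2–B5

Every bag has size at most 3, so the width is 3 − 1 = 2 and tw(G) ≤ 2. For the lower bound, the 3 vertices {d, e, g} are pairwise adjacent, and any tree decomposition puts a clique entirely inside one bag — forcing width ≥ 2. Therefore the treewidth is 2.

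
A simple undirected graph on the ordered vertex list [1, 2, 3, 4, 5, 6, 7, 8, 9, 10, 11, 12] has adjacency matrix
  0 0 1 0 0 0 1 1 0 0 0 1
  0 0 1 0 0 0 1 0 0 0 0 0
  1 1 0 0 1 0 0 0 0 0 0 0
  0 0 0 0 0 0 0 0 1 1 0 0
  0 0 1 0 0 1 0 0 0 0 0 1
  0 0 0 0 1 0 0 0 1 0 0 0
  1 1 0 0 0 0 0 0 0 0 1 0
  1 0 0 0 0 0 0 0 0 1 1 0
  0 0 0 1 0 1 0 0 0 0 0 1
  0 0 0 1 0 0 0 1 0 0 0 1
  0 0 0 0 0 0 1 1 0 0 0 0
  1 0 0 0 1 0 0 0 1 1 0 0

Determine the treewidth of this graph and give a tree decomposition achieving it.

Every bag has size at most 4, so the width is 4 − 1 = 3 and tw(G) ≤ 3. For the lower bound: the 4 vertex sets {4,6,9}, {5}, {12}, {1,3,8,10} are disjoint, each induces a connected subgraph, and every pair is joined by at least one edge of G. Contracting each set to a single vertex therefore yields K_{4} as a minor, and since treewidth is minor-monotone, tw(G) ≥ tw(K_{4}) = 3. Combining the bounds, tw(G) = 3.

Treewidth 3.
One such decomposition:
Bags: B1 = {4, 5, 6, 9}  B2 = {4, 5, 9, 12}  B3 = {4, 5, 10, 12}  B4 = {3, 5, 10, 12}  B5 = {1, 3, 10, 12}  B6 = {1, 3, 8, 10}  B7 = {1, 2, 3, 8}  B8 = {1, 2, 7, 8}  B9 = {2, 7, 8, 11}
Tree: B1–B2, B2–B3, B3–B4, B4–B5, B5–B6, B6–B7, B7–B8, B8–B9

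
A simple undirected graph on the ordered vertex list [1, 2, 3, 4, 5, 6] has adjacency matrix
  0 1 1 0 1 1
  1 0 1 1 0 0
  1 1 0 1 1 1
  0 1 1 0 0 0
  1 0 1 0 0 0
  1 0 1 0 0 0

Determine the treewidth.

A width-2 tree decomposition is:
Bags: B1 = {2, 3, 4}  B2 = {1, 2, 3}  B3 = {1, 3, 6}  B4 = {1, 3, 5}
Tree: B1–B2, B2–B3, B2–B4
Each bag holds 3 vertices, so the decomposition has width 2, which upper-bounds the treewidth. Conversely, {1, 2, 3} is a clique of size 3, and the vertices of any clique must share a bag in every tree decomposition; so some bag has ≥ 3 vertices and tw(G) ≥ 2. The upper and lower bounds meet at 2, so that is the treewidth.

2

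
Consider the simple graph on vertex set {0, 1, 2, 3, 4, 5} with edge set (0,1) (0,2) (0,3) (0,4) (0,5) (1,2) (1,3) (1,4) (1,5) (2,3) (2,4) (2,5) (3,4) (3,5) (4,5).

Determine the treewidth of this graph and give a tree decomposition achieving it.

A single bag containing all 6 vertices is trivially a valid decomposition of width 5. On the other hand G contains the 6-clique {0, 1, 2, 3, 4, 5}. A clique must lie in a single bag of any decomposition, so no decomposition can have width below 5. The upper and lower bounds meet at 5, so that is the treewidth.

Treewidth 5.
Bags: B1 = {0, 1, 2, 3, 4, 5}
Tree: (single bag)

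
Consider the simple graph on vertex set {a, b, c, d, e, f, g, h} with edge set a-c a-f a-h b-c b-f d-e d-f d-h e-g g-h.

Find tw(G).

2

A width-2 tree decomposition is:
Bags: B1 = {b, c, f}  B2 = {a, c, f}  B3 = {a, d, f}  B4 = {a, d, h}  B5 = {d, e, h}  B6 = {e, g, h}
Tree: B1–B2, B2–B3, B3–B4, B4–B5, B5–B6
Every bag has size at most 3, so the width is 3 − 1 = 2 and tw(G) ≤ 2. For the lower bound, G contains the cycle b–c–a–f–b, so G is not a forest; only forests have treewidth ≤ 1, hence tw(G) ≥ 2. Hence tw(G) = 2 exactly.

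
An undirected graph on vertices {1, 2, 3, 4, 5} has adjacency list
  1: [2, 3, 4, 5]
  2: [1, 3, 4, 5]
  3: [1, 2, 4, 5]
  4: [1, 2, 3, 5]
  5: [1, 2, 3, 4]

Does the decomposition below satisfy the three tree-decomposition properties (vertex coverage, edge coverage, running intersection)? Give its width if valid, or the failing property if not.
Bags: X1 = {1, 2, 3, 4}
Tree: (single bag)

A tree decomposition must satisfy three properties: every vertex lies in some bag; for every edge, both endpoints lie together in some bag; and for every vertex, the bags containing it form a connected subtree. Here vertex 5 appears in no bag, so the decomposition is invalid.

No — vertex 5 appears in no bag.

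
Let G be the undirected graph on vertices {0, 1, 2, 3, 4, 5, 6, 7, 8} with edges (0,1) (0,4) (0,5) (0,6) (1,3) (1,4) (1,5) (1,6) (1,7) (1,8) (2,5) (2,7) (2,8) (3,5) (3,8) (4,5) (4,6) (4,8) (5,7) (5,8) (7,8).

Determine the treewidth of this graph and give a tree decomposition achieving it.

Treewidth 3.
One optimal decomposition is:
Bags: B1 = {1, 4, 5, 8}  B2 = {1, 3, 5, 8}  B3 = {0, 1, 4, 5}  B4 = {1, 5, 7, 8}  B5 = {2, 5, 7, 8}  B6 = {0, 1, 4, 6}
Tree: B1–B2, B1–B3, B2–B4, B4–B5, B3–B6

Each bag holds 4 vertices, so the decomposition has width 3, which upper-bounds the treewidth. For the lower bound, the 4 vertices {0, 1, 4, 5} are pairwise adjacent, and any tree decomposition puts a clique entirely inside one bag — forcing width ≥ 3. The upper and lower bounds meet at 3, so that is the treewidth.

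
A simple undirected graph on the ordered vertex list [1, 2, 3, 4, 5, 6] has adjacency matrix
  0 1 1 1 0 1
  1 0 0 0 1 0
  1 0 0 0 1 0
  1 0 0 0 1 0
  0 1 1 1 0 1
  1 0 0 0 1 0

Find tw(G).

2

A width-2 tree decomposition is:
Bags: B1 = {1, 2, 5}  B2 = {1, 5, 6}  B3 = {1, 4, 5}  B4 = {1, 3, 5}
Tree: B1–B2, B2–B3, B3–B4
Each bag holds 3 vertices, so the decomposition has width 2, which upper-bounds the treewidth. The edges 1–2–5–6–1 form a cycle, so G is not a tree and its treewidth is at least 2. Therefore the treewidth is 2.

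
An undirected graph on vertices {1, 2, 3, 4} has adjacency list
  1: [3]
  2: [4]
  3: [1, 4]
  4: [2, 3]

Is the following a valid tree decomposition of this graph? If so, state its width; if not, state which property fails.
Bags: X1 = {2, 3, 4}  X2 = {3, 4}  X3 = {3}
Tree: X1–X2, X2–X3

A tree decomposition must satisfy three properties: every vertex lies in some bag; for every edge, both endpoints lie together in some bag; and for every vertex, the bags containing it form a connected subtree. Here vertex 1 appears in no bag, so the decomposition is invalid.

No — vertex 1 appears in no bag.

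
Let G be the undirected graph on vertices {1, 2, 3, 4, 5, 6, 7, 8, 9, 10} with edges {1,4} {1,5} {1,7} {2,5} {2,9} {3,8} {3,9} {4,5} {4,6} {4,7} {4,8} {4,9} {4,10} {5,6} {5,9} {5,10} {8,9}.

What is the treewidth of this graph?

A width-2 tree decomposition is:
Bags: B1 = {2, 5, 9}  B2 = {4, 5, 9}  B3 = {4, 8, 9}  B4 = {1, 4, 5}  B5 = {4, 5, 6}  B6 = {4, 5, 10}  B7 = {3, 8, 9}  B8 = {1, 4, 7}
Tree: B1–B2, B2–B3, B2–B4, B2–B5, B4–B6, B3–B7, B4–B8
Every bag has size at most 3, so the width is 3 − 1 = 2 and tw(G) ≤ 2. For the lower bound, the 3 vertices {2, 5, 9} are pairwise adjacent, and any tree decomposition puts a clique entirely inside one bag — forcing width ≥ 2. The upper and lower bounds meet at 2, so that is the treewidth.

2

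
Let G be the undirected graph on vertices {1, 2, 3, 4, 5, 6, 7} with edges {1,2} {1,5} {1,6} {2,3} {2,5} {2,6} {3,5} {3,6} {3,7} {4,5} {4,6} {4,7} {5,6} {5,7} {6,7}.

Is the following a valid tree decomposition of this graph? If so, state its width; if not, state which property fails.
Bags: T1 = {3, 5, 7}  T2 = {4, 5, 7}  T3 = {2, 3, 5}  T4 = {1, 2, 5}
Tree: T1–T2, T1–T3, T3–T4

No — vertex 6 appears in no bag.

A tree decomposition must satisfy three properties: every vertex lies in some bag; for every edge, both endpoints lie together in some bag; and for every vertex, the bags containing it form a connected subtree. Here vertex 6 appears in no bag, so the decomposition is invalid.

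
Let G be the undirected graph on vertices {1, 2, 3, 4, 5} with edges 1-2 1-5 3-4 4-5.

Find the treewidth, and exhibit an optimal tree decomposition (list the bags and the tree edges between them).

Treewidth 1.
Bags: B1 = {3, 4}  B2 = {4, 5}  B3 = {1, 5}  B4 = {1, 2}
Tree: B1–B2, B2–B3, B3–B4

Every bag has size at most 2, so the width is 2 − 1 = 1 and tw(G) ≤ 1. Since G has at least one edge (e.g. 3–4), it is not an edgeless graph, so tw(G) ≥ 1. Combining the bounds, tw(G) = 1.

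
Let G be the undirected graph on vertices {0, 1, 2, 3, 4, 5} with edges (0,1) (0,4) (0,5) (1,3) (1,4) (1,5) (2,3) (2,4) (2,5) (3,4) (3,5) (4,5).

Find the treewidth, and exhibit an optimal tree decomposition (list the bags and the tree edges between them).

Treewidth 3.
One optimal decomposition is:
Bags: B1 = {2, 3, 4, 5}  B2 = {1, 3, 4, 5}  B3 = {0, 1, 4, 5}
Tree: B1–B2, B2–B3

Every bag has size at most 4, so the width is 4 − 1 = 3 and tw(G) ≤ 3. For the lower bound, the 4 vertices {0, 1, 4, 5} are pairwise adjacent, and any tree decomposition puts a clique entirely inside one bag — forcing width ≥ 3. Combining the bounds, tw(G) = 3.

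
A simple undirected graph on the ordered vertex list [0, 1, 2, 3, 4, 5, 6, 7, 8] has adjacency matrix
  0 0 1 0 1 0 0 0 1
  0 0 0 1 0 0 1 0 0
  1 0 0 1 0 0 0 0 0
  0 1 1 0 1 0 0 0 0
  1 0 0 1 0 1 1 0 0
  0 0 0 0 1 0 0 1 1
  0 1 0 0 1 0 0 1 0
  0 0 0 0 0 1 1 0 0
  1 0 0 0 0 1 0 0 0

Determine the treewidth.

3

A width-3 tree decomposition is:
Bags: B1 = {0, 2, 5, 8}  B2 = {0, 2, 4, 5}  B3 = {2, 3, 4, 5}  B4 = {3, 4, 5, 7}  B5 = {3, 4, 6, 7}  B6 = {1, 3, 6, 7}
Tree: B1–B2, B2–B3, B3–B4, B4–B5, B5–B6
The largest bag has 4 vertices, giving width 3; this decomposition certifies tw(G) ≤ 3. For the lower bound: the 4 vertex sets {0,2,8}, {5}, {4}, {1,3,6,7} are disjoint, each induces a connected subgraph, and every pair is joined by at least one edge of G. Contracting each set to a single vertex therefore yields K_{4} as a minor, and since treewidth is minor-monotone, tw(G) ≥ tw(K_{4}) = 3. Combining the bounds, tw(G) = 3.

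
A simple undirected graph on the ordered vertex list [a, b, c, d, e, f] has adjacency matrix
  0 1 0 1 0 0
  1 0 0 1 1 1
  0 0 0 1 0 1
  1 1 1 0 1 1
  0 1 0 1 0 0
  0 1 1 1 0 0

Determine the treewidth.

2

A width-2 tree decomposition is:
Bags: B1 = {b, d, f}  B2 = {c, d, f}  B3 = {b, d, e}  B4 = {a, b, d}
Tree: B1–B2, B1–B3, B3–B4
Each bag holds 3 vertices, so the decomposition has width 2, which upper-bounds the treewidth. Conversely, {c, d, f} is a clique of size 3, and the vertices of any clique must share a bag in every tree decomposition; so some bag has ≥ 3 vertices and tw(G) ≥ 2. Hence tw(G) = 2 exactly.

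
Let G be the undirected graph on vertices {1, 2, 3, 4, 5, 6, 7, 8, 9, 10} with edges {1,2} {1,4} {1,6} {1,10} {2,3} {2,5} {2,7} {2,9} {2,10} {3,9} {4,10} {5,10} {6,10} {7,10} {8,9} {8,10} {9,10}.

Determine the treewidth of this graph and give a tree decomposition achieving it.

Treewidth 2.
One such decomposition:
Bags: B1 = {2, 9, 10}  B2 = {1, 2, 10}  B3 = {2, 7, 10}  B4 = {2, 5, 10}  B5 = {1, 6, 10}  B6 = {1, 4, 10}  B7 = {2, 3, 9}  B8 = {8, 9, 10}
Tree: B1–B2, B2–B3, B2–B4, B2–B5, B2–B6, B1–B7, B1–B8

Each bag holds 3 vertices, so the decomposition has width 2, which upper-bounds the treewidth. Conversely, {8, 9, 10} is a clique of size 3, and the vertices of any clique must share a bag in every tree decomposition; so some bag has ≥ 3 vertices and tw(G) ≥ 2. Combining the bounds, tw(G) = 2.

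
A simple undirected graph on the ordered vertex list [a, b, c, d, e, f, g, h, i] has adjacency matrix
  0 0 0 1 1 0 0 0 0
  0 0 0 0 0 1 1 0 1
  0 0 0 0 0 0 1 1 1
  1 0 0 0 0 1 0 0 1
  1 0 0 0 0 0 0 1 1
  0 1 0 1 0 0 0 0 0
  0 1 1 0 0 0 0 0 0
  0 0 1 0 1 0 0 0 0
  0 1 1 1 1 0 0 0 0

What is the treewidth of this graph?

A width-3 tree decomposition is:
Bags: B1 = {a, d, e, f}  B2 = {d, e, f, i}  B3 = {b, e, f, i}  B4 = {b, e, h, i}  B5 = {b, c, h, i}  B6 = {b, c, g, h}
Tree: B1–B2, B2–B3, B3–B4, B4–B5, B5–B6
Every bag has size at most 4, so the width is 4 − 1 = 3 and tw(G) ≤ 3. For the lower bound: the 4 vertex sets {a,d,f}, {e}, {i}, {b,c,g,h} are disjoint, each induces a connected subgraph, and every pair is joined by at least one edge of G. Contracting each set to a single vertex therefore yields K_{4} as a minor, and since treewidth is minor-monotone, tw(G) ≥ tw(K_{4}) = 3. The upper and lower bounds meet at 3, so that is the treewidth.

3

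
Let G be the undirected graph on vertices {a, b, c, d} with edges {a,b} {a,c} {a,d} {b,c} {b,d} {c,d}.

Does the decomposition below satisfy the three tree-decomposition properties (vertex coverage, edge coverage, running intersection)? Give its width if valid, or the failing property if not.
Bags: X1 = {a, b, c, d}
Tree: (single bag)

Checking the three conditions: (i) the bags cover all of {a, b, c, d}; (ii) for each edge, some bag contains both endpoints; (iii) the bags containing any fixed vertex form a subtree. All hold, so the decomposition is valid with width 4 − 1 = 3.

Yes; width 3.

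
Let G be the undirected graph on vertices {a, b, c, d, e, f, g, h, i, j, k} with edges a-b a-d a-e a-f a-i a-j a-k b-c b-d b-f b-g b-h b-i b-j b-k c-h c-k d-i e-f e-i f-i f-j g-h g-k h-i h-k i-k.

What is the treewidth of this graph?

3

A width-3 tree decomposition is:
Bags: B1 = {b, h, i, k}  B2 = {a, b, i, k}  B3 = {b, g, h, k}  B4 = {a, b, f, i}  B5 = {b, c, h, k}  B6 = {a, b, f, j}  B7 = {a, e, f, i}  B8 = {a, b, d, i}
Tree: B1–B2, B1–B3, B2–B4, B3–B5, B4–B6, B4–B7, B2–B8
Each bag holds 4 vertices, so the decomposition has width 3, which upper-bounds the treewidth. On the other hand G contains the 4-clique {a, e, f, i}. A clique must lie in a single bag of any decomposition, so no decomposition can have width below 3. The upper and lower bounds meet at 3, so that is the treewidth.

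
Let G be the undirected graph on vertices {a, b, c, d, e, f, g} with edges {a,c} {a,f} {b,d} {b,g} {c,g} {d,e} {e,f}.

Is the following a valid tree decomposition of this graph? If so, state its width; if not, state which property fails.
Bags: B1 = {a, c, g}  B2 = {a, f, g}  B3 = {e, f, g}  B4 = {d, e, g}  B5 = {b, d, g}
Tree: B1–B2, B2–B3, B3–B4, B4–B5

Yes; width 2.

Checking the three conditions: (i) the bags cover all of {a, b, c, d, e, f, g}; (ii) for each edge, some bag contains both endpoints; (iii) the bags containing any fixed vertex form a subtree. All hold, so the decomposition is valid with width 3 − 1 = 2.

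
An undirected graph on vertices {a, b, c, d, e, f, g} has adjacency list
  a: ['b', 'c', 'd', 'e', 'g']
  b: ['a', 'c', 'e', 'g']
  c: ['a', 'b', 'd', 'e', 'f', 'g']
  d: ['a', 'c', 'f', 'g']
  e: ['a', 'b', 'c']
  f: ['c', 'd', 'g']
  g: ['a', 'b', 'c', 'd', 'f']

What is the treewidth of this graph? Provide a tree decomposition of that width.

Treewidth 3.
One optimal decomposition is:
Bags: B1 = {a, b, c, g}  B2 = {a, c, d, g}  B3 = {c, d, f, g}  B4 = {a, b, c, e}
Tree: B1–B2, B2–B3, B1–B4

Each bag holds 4 vertices, so the decomposition has width 3, which upper-bounds the treewidth. Conversely, {c, d, f, g} is a clique of size 4, and the vertices of any clique must share a bag in every tree decomposition; so some bag has ≥ 4 vertices and tw(G) ≥ 3. Combining the bounds, tw(G) = 3.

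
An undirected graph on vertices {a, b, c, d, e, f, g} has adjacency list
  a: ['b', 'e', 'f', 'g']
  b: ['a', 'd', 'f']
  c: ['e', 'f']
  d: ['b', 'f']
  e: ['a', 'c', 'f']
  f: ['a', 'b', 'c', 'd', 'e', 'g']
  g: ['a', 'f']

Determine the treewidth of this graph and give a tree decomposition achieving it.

Treewidth 2.
One such decomposition:
Bags: B1 = {c, e, f}  B2 = {a, e, f}  B3 = {a, f, g}  B4 = {a, b, f}  B5 = {b, d, f}
Tree: B1–B2, B2–B3, B2–B4, B4–B5

Every bag has size at most 3, so the width is 3 − 1 = 2 and tw(G) ≤ 2. Conversely, {b, d, f} is a clique of size 3, and the vertices of any clique must share a bag in every tree decomposition; so some bag has ≥ 3 vertices and tw(G) ≥ 2. The upper and lower bounds meet at 2, so that is the treewidth.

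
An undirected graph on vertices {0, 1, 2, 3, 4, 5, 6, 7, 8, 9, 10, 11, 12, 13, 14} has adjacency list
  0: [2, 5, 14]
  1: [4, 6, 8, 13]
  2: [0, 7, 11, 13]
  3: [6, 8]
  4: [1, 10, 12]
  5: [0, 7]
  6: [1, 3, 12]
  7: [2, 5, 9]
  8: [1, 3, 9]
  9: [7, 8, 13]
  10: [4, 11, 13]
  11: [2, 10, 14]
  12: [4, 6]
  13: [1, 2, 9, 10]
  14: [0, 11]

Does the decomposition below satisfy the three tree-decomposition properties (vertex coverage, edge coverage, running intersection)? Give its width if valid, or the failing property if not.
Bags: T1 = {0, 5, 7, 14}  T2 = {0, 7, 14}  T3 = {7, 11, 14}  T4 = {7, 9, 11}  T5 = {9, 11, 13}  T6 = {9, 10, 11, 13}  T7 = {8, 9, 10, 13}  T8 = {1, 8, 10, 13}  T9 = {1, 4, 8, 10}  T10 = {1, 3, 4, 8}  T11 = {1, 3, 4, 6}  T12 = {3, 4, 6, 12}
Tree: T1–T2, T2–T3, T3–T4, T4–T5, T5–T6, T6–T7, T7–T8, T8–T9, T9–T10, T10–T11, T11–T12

No — vertex 2 appears in no bag.

A tree decomposition must satisfy three properties: every vertex lies in some bag; for every edge, both endpoints lie together in some bag; and for every vertex, the bags containing it form a connected subtree. Here vertex 2 appears in no bag, so the decomposition is invalid.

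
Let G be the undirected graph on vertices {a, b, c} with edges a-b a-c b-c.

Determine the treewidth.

A width-2 tree decomposition is:
Bags: B1 = {a, b, c}
Tree: (single bag)
A single bag containing all 3 vertices is trivially a valid decomposition of width 2. For the lower bound, the 3 vertices {a, b, c} are pairwise adjacent, and any tree decomposition puts a clique entirely inside one bag — forcing width ≥ 2. Therefore the treewidth is 2.

2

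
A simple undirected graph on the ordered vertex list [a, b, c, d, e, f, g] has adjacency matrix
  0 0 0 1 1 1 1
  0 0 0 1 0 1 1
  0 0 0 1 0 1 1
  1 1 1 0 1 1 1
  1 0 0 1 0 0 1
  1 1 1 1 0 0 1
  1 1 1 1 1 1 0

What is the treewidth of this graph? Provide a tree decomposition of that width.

The largest bag has 4 vertices, giving width 3; this decomposition certifies tw(G) ≤ 3. For the lower bound, the 4 vertices {a, d, e, g} are pairwise adjacent, and any tree decomposition puts a clique entirely inside one bag — forcing width ≥ 3. Therefore the treewidth is 3.

Treewidth 3.
One such decomposition:
Bags: B1 = {a, d, f, g}  B2 = {b, d, f, g}  B3 = {c, d, f, g}  B4 = {a, d, e, g}
Tree: B1–B2, B2–B3, B1–B4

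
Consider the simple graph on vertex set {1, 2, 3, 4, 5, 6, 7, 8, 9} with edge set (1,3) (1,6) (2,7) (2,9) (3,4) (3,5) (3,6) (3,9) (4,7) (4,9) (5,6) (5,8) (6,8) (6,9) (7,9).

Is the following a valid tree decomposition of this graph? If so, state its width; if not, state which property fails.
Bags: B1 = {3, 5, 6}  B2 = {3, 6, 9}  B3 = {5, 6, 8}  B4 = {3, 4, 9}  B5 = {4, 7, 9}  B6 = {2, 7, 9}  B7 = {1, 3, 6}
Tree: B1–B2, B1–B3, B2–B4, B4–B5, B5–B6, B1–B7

Checking the three conditions: (i) the bags cover all of {1, 2, 3, 4, 5, 6, 7, 8, 9}; (ii) for each edge, some bag contains both endpoints; (iii) the bags containing any fixed vertex form a subtree. All hold, so the decomposition is valid with width 3 − 1 = 2.

Yes; width 2.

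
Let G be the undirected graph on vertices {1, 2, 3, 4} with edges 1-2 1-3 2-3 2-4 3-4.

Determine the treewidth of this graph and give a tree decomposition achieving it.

Treewidth 2.
One such decomposition:
Bags: B1 = {1, 2, 3}  B2 = {2, 3, 4}
Tree: B1–B2

Each bag holds 3 vertices, so the decomposition has width 2, which upper-bounds the treewidth. Conversely, {1, 2, 3} is a clique of size 3, and the vertices of any clique must share a bag in every tree decomposition; so some bag has ≥ 3 vertices and tw(G) ≥ 2. Therefore the treewidth is 2.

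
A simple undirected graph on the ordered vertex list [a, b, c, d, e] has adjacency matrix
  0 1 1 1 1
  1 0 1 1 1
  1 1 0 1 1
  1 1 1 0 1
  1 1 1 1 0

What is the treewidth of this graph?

A width-4 tree decomposition is:
Bags: B1 = {a, b, c, d, e}
Tree: (single bag)
A single bag containing all 5 vertices is trivially a valid decomposition of width 4. On the other hand G contains the 5-clique {a, b, c, d, e}. A clique must lie in a single bag of any decomposition, so no decomposition can have width below 4. Combining the bounds, tw(G) = 4.

4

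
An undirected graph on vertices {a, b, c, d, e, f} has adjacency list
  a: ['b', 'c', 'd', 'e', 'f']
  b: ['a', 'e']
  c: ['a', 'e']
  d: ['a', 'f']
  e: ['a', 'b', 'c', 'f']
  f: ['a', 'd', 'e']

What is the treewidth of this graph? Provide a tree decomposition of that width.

Treewidth 2.
Bags: B1 = {a, e, f}  B2 = {a, b, e}  B3 = {a, c, e}  B4 = {a, d, f}
Tree: B1–B2, B1–B3, B1–B4

Each bag holds 3 vertices, so the decomposition has width 2, which upper-bounds the treewidth. On the other hand G contains the 3-clique {a, d, f}. A clique must lie in a single bag of any decomposition, so no decomposition can have width below 2. Hence tw(G) = 2 exactly.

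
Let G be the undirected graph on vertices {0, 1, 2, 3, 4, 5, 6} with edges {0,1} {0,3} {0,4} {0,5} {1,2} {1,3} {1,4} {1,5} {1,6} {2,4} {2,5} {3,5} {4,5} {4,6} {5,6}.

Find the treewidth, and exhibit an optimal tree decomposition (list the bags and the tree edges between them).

Every bag has size at most 4, so the width is 4 − 1 = 3 and tw(G) ≤ 3. Conversely, {0, 1, 3, 5} is a clique of size 4, and the vertices of any clique must share a bag in every tree decomposition; so some bag has ≥ 4 vertices and tw(G) ≥ 3. Hence tw(G) = 3 exactly.

Treewidth 3.
Bags: B1 = {0, 1, 4, 5}  B2 = {1, 2, 4, 5}  B3 = {1, 4, 5, 6}  B4 = {0, 1, 3, 5}
Tree: B1–B2, B2–B3, B1–B4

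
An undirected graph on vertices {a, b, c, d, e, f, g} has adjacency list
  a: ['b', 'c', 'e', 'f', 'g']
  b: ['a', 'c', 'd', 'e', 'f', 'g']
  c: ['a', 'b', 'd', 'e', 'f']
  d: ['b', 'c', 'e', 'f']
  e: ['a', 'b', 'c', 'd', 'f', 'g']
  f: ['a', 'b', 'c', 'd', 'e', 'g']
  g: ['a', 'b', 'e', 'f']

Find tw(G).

A width-4 tree decomposition is:
Bags: B1 = {a, b, e, f, g}  B2 = {a, b, c, e, f}  B3 = {b, c, d, e, f}
Tree: B1–B2, B2–B3
Each bag holds 5 vertices, so the decomposition has width 4, which upper-bounds the treewidth. For the lower bound, the 5 vertices {a, b, e, f, g} are pairwise adjacent, and any tree decomposition puts a clique entirely inside one bag — forcing width ≥ 4. Hence tw(G) = 4 exactly.

4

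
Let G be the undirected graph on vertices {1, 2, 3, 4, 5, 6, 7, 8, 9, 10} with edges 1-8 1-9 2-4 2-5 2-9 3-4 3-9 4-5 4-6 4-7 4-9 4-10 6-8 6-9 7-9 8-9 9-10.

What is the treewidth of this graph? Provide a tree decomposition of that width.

Treewidth 2.
One such decomposition:
Bags: B1 = {4, 6, 9}  B2 = {2, 4, 9}  B3 = {4, 9, 10}  B4 = {3, 4, 9}  B5 = {6, 8, 9}  B6 = {2, 4, 5}  B7 = {1, 8, 9}  B8 = {4, 7, 9}
Tree: B1–B2, B2–B3, B1–B4, B1–B5, B2–B6, B5–B7, B3–B8

Each bag holds 3 vertices, so the decomposition has width 2, which upper-bounds the treewidth. For the lower bound, the 3 vertices {1, 8, 9} are pairwise adjacent, and any tree decomposition puts a clique entirely inside one bag — forcing width ≥ 2. Hence tw(G) = 2 exactly.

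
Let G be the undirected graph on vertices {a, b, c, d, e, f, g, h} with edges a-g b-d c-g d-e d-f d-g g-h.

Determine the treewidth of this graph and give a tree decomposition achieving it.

Every bag has size at most 2, so the width is 2 − 1 = 1 and tw(G) ≤ 1. G has an edge, so its treewidth is at least 1. Hence tw(G) = 1 exactly.

Treewidth 1.
One optimal decomposition is:
Bags: B1 = {g, h}  B2 = {d, g}  B3 = {a, g}  B4 = {d, e}  B5 = {c, g}  B6 = {d, f}  B7 = {b, d}
Tree: B1–B2, B1–B3, B2–B4, B2–B5, B4–B6, B4–B7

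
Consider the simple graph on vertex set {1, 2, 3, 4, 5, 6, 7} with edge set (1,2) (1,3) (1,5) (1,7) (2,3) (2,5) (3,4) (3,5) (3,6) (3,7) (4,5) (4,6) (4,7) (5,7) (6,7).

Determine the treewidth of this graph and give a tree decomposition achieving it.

The largest bag has 4 vertices, giving width 3; this decomposition certifies tw(G) ≤ 3. For the lower bound, the 4 vertices {1, 2, 3, 5} are pairwise adjacent, and any tree decomposition puts a clique entirely inside one bag — forcing width ≥ 3. Combining the bounds, tw(G) = 3.

Treewidth 3.
Bags: B1 = {1, 3, 5, 7}  B2 = {1, 2, 3, 5}  B3 = {3, 4, 5, 7}  B4 = {3, 4, 6, 7}
Tree: B1–B2, B1–B3, B3–B4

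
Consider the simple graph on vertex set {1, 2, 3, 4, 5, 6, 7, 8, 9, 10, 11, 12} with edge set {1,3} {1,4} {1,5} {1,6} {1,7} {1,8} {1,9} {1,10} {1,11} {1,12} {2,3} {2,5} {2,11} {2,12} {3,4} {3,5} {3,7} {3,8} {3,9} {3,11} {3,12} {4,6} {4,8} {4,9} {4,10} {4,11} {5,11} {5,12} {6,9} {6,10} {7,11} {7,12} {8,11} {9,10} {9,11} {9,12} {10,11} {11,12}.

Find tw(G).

4

A width-4 tree decomposition is:
Bags: B1 = {1, 3, 5, 11, 12}  B2 = {1, 3, 9, 11, 12}  B3 = {1, 3, 4, 9, 11}  B4 = {1, 3, 7, 11, 12}  B5 = {1, 4, 9, 10, 11}  B6 = {1, 4, 6, 9, 10}  B7 = {1, 3, 4, 8, 11}  B8 = {2, 3, 5, 11, 12}
Tree: B1–B2, B2–B3, B2–B4, B3–B5, B5–B6, B3–B7, B1–B8
Each bag holds 5 vertices, so the decomposition has width 4, which upper-bounds the treewidth. For the lower bound, the 5 vertices {1, 4, 9, 10, 11} are pairwise adjacent, and any tree decomposition puts a clique entirely inside one bag — forcing width ≥ 4. Therefore the treewidth is 4.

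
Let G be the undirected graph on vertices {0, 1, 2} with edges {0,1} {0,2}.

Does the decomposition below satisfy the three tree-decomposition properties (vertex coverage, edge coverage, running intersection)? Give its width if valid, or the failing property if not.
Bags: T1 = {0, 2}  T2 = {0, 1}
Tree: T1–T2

Vertex coverage: the bags together contain {0, 1, 2}, the full vertex set. Edge coverage: each edge of G has both endpoints in at least one bag. Running intersection: for every vertex, the bags containing it form a connected subtree. All three properties hold, so this is a valid tree decomposition of width max|bag| − 1 = 1, and hence tw(G) ≤ 1.

Yes; width 1.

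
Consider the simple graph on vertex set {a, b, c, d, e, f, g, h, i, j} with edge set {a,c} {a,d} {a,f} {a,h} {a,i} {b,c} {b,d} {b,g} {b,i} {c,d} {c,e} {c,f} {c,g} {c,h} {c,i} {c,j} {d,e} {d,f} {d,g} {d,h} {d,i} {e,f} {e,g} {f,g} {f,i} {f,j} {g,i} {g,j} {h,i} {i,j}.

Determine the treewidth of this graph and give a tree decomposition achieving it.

Each bag holds 5 vertices, so the decomposition has width 4, which upper-bounds the treewidth. Conversely, {c, d, e, f, g} is a clique of size 5, and the vertices of any clique must share a bag in every tree decomposition; so some bag has ≥ 5 vertices and tw(G) ≥ 4. The upper and lower bounds meet at 4, so that is the treewidth.

Treewidth 4.
One such decomposition:
Bags: B1 = {c, d, f, g, i}  B2 = {a, c, d, f, i}  B3 = {c, f, g, i, j}  B4 = {b, c, d, g, i}  B5 = {a, c, d, h, i}  B6 = {c, d, e, f, g}
Tree: B1–B2, B1–B3, B1–B4, B2–B5, B1–B6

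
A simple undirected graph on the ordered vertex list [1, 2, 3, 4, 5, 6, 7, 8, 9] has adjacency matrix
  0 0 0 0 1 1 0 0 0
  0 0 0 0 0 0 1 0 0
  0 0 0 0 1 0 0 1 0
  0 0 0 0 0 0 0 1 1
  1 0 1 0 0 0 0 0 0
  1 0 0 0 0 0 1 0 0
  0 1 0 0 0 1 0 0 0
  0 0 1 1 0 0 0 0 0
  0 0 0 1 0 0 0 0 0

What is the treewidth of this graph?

1

A width-1 tree decomposition is:
Bags: B1 = {4, 9}  B2 = {4, 8}  B3 = {3, 8}  B4 = {3, 5}  B5 = {1, 5}  B6 = {1, 6}  B7 = {6, 7}  B8 = {2, 7}
Tree: B1–B2, B2–B3, B3–B4, B4–B5, B5–B6, B6–B7, B7–B8
Each bag holds 2 vertices, so the decomposition has width 1, which upper-bounds the treewidth. Since G has at least one edge (e.g. 9–4), it is not an edgeless graph, so tw(G) ≥ 1. The upper and lower bounds meet at 1, so that is the treewidth.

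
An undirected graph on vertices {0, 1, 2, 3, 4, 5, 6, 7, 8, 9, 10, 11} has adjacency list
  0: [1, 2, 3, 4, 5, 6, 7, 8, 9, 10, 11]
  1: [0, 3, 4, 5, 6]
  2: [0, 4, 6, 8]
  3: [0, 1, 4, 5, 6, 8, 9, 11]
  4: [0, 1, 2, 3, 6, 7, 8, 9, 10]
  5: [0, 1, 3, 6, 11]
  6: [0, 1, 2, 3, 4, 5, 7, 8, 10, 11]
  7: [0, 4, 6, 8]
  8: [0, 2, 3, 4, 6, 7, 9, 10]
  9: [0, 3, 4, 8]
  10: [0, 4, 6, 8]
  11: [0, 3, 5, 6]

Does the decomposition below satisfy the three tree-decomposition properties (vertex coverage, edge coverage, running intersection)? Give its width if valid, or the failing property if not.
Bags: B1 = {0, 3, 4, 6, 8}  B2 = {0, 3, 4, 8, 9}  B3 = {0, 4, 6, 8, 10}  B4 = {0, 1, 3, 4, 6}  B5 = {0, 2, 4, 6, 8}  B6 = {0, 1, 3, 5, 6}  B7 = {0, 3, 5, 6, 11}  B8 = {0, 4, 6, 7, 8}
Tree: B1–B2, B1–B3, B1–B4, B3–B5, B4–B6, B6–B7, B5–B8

Checking the three conditions: (i) the bags cover all of {0, 1, 2, 3, 4, 5, 6, 7, 8, 9, 10, 11}; (ii) for each edge, some bag contains both endpoints; (iii) the bags containing any fixed vertex form a subtree. All hold, so the decomposition is valid with width 5 − 1 = 4.

Yes; width 4.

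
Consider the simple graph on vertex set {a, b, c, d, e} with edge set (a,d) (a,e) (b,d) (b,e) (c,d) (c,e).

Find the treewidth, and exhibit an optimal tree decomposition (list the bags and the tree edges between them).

Treewidth 2.
Bags: B1 = {a, d, e}  B2 = {c, d, e}  B3 = {b, d, e}
Tree: B1–B2, B2–B3

Every bag has size at most 3, so the width is 3 − 1 = 2 and tw(G) ≤ 2. The edges a–d–c–e–a form a cycle, so G is not a tree and its treewidth is at least 2. The upper and lower bounds meet at 2, so that is the treewidth.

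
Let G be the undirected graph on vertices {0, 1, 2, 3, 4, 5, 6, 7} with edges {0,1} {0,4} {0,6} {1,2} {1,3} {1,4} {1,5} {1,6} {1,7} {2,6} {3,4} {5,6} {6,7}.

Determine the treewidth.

A width-2 tree decomposition is:
Bags: B1 = {1, 6, 7}  B2 = {0, 1, 6}  B3 = {0, 1, 4}  B4 = {1, 5, 6}  B5 = {1, 2, 6}  B6 = {1, 3, 4}
Tree: B1–B2, B2–B3, B2–B4, B1–B5, B3–B6
Every bag has size at most 3, so the width is 3 − 1 = 2 and tw(G) ≤ 2. Conversely, {1, 3, 4} is a clique of size 3, and the vertices of any clique must share a bag in every tree decomposition; so some bag has ≥ 3 vertices and tw(G) ≥ 2. Therefore the treewidth is 2.

2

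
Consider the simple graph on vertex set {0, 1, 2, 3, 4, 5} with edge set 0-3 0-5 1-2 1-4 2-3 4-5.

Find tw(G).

A width-2 tree decomposition is:
Bags: B1 = {0, 2, 3}  B2 = {0, 1, 2}  B3 = {0, 1, 4}  B4 = {0, 4, 5}
Tree: B1–B2, B2–B3, B3–B4
The largest bag has 3 vertices, giving width 2; this decomposition certifies tw(G) ≤ 2. The edges 0–3–2–1–4–5–0 form a cycle, so G is not a tree and its treewidth is at least 2. Hence tw(G) = 2 exactly.

2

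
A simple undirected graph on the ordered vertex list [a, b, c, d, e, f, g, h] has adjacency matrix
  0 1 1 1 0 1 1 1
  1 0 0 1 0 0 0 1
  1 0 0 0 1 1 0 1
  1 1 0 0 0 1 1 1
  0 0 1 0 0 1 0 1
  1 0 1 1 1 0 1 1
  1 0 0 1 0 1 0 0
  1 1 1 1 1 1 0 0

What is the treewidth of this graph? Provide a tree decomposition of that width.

Treewidth 3.
One optimal decomposition is:
Bags: B1 = {a, c, f, h}  B2 = {c, e, f, h}  B3 = {a, d, f, h}  B4 = {a, d, f, g}  B5 = {a, b, d, h}
Tree: B1–B2, B1–B3, B3–B4, B3–B5

The largest bag has 4 vertices, giving width 3; this decomposition certifies tw(G) ≤ 3. For the lower bound, the 4 vertices {a, d, f, g} are pairwise adjacent, and any tree decomposition puts a clique entirely inside one bag — forcing width ≥ 3. Therefore the treewidth is 3.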